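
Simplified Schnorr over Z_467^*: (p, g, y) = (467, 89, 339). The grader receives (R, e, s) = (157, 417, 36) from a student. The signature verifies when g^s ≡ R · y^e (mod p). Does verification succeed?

g^s mod p:
89^36 mod 467 = 456
R · y^e mod p:
339^417 mod 467 = 342
157·342 = 53694 ≡ 456 (mod 467)
456 ≡ 456 (mod 467); signature holds.

passes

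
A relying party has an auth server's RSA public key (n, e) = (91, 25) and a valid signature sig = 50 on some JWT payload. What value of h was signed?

sig^25 mod 91 = 50

50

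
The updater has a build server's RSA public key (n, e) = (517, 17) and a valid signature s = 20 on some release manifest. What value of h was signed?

180

s^2 ≡ 20^2 = 400
s^4 ≡ 400^2 = 160000 ≡ 247
s^8 ≡ 247^2 = 61009 ≡ 3
s^16 ≡ 3^2 = 9
17 = 16 + 1, so s^17 ≡ 9·20 ≡ 180 (mod 517)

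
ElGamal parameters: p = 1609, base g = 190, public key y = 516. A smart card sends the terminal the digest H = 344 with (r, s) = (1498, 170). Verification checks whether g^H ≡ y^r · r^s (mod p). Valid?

Left side g^H mod p:
190^2 = 36100 ≡ 702
190^4 ≡ 702^2 = 492804 ≡ 450
190^8 ≡ 450^2 = 202500 ≡ 1375
190^16 ≡ 1375^2 = 1890625 ≡ 50
190^32 ≡ 50^2 = 2500 ≡ 891
190^64 ≡ 891^2 = 793881 ≡ 644
190^128 ≡ 644^2 = 414736 ≡ 1223
190^256 ≡ 1223^2 = 1495729 ≡ 968
344 = 256 + 64 + 16 + 8, so 190^344 ≡ 968·644·50·1375 ≡ 704 (mod 1609)
Right side y^r · r^s mod p:
516^2 = 266256 ≡ 771
516^4 ≡ 771^2 = 594441 ≡ 720
516^8 ≡ 720^2 = 518400 ≡ 302
516^16 ≡ 302^2 = 91204 ≡ 1100
516^32 ≡ 1100^2 = 1210000 ≡ 32
516^64 ≡ 32^2 = 1024
516^128 ≡ 1024^2 = 1048576 ≡ 1117
516^256 ≡ 1117^2 = 1247689 ≡ 714
516^512 ≡ 714^2 = 509796 ≡ 1352
516^1024 ≡ 1352^2 = 1827904 ≡ 80
1498 = 1024 + 256 + 128 + 64 + 16 + 8 + 2, so 516^1498 ≡ 80·714·1117·1024·1100·302·771 ≡ 1298 (mod 1609)
1498^2 = 2244004 ≡ 1058
1498^4 ≡ 1058^2 = 1119364 ≡ 1109
1498^8 ≡ 1109^2 = 1229881 ≡ 605
1498^16 ≡ 605^2 = 366025 ≡ 782
1498^32 ≡ 782^2 = 611524 ≡ 104
1498^64 ≡ 104^2 = 10816 ≡ 1162
1498^128 ≡ 1162^2 = 1350244 ≡ 293
170 = 128 + 32 + 8 + 2, so 1498^170 ≡ 293·104·605·1058 ≡ 1555 (mod 1609)
1298·1555 = 2018390 ≡ 704 (mod 1609)
704 ≡ 704 (mod 1609), so the signature is genuine.

yes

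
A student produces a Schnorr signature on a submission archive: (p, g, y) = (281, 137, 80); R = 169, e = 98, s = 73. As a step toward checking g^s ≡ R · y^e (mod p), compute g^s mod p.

78

137^73 mod 281 = 78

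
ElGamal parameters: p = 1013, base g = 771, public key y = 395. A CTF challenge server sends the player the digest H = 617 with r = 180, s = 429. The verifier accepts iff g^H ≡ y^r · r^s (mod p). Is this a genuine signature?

genuine

Left side g^H mod p:
771^2 = 594441 ≡ 823
771^4 ≡ 823^2 = 677329 ≡ 645
771^8 ≡ 645^2 = 416025 ≡ 695
771^16 ≡ 695^2 = 483025 ≡ 837
771^32 ≡ 837^2 = 700569 ≡ 586
771^64 ≡ 586^2 = 343396 ≡ 1002
771^128 ≡ 1002^2 = 1004004 ≡ 121
771^256 ≡ 121^2 = 14641 ≡ 459
771^512 ≡ 459^2 = 210681 ≡ 990
617 = 512 + 64 + 32 + 8 + 1, so 771^617 ≡ 990·1002·586·695·771 ≡ 636 (mod 1013)
Right side y^r · r^s mod p:
395^2 = 156025 ≡ 23
395^4 ≡ 23^2 = 529
395^8 ≡ 529^2 = 279841 ≡ 253
395^16 ≡ 253^2 = 64009 ≡ 190
395^32 ≡ 190^2 = 36100 ≡ 645
395^64 ≡ 645^2 = 416025 ≡ 695
395^128 ≡ 695^2 = 483025 ≡ 837
180 = 128 + 32 + 16 + 4, so 395^180 ≡ 837·645·190·529 ≡ 923 (mod 1013)
180^2 = 32400 ≡ 997
180^4 ≡ 997^2 = 994009 ≡ 256
180^8 ≡ 256^2 = 65536 ≡ 704
180^16 ≡ 704^2 = 495616 ≡ 259
180^32 ≡ 259^2 = 67081 ≡ 223
180^64 ≡ 223^2 = 49729 ≡ 92
180^128 ≡ 92^2 = 8464 ≡ 360
180^256 ≡ 360^2 = 129600 ≡ 949
429 = 256 + 128 + 32 + 8 + 4 + 1, so 180^429 ≡ 949·360·223·704·256·180 ≡ 128 (mod 1013)
923·128 = 118144 ≡ 636 (mod 1013)
636 ≡ 636 (mod 1013), so the signature is genuine.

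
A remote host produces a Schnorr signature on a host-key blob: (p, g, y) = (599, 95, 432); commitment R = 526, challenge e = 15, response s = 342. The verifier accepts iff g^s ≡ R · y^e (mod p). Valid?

yes

g^s mod p:
Squares mod 599: 95^1≡95, 95^2≡40, 95^4≡402, 95^8≡473, 95^16≡302, 95^32≡156, 95^64≡376, 95^128≡12, 95^256≡144
342 = 256 + 64 + 16 + 4 + 2, so 95^342 ≡ 144·376·302·402·40 ≡ 104 (mod 599)
R · y^e mod p:
Squares mod 599: 432^1≡432, 432^2≡335, 432^4≡212, 432^8≡19
15 = 8 + 4 + 2 + 1, so 432^15 ≡ 19·212·335·432 ≡ 335 (mod 599)
526·335 = 176210 ≡ 104 (mod 599)
104 ≡ 104 (mod 599); signature holds.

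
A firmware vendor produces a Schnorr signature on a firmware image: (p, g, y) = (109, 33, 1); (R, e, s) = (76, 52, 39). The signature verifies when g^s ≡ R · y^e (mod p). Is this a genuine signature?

genuine

g^s mod p:
33^2 = 1089 ≡ 108
33^4 ≡ 108^2 = 11664 ≡ 1
33^8 ≡ 1^2 = 1
33^16 ≡ 1^2 = 1
33^32 ≡ 1^2 = 1
39 = 32 + 4 + 2 + 1, so 33^39 ≡ 1·1·108·33 ≡ 76 (mod 109)
R · y^e mod p:
1^2 = 1
1^4 ≡ 1^2 = 1
1^8 ≡ 1^2 = 1
1^16 ≡ 1^2 = 1
1^32 ≡ 1^2 = 1
52 = 32 + 16 + 4, so 1^52 ≡ 1·1·1 ≡ 1 (mod 109)
76·1 = 76 ≡ 76 (mod 109)
76 ≡ 76 (mod 109); signature holds.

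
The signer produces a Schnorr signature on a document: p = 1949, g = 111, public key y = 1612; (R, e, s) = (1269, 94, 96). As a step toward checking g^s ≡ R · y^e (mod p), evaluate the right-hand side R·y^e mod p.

1612^2 = 2598544 ≡ 527
1612^4 ≡ 527^2 = 277729 ≡ 971
1612^8 ≡ 971^2 = 942841 ≡ 1474
1612^16 ≡ 1474^2 = 2172676 ≡ 1490
1612^32 ≡ 1490^2 = 2220100 ≡ 189
1612^64 ≡ 189^2 = 35721 ≡ 639
94 = 64 + 16 + 8 + 4 + 2, so 1612^94 ≡ 639·1490·1474·971·527 ≡ 1457 (mod 1949)
R · y^e ≡ 1269·1457 = 1848933 ≡ 1281 (mod 1949)

1281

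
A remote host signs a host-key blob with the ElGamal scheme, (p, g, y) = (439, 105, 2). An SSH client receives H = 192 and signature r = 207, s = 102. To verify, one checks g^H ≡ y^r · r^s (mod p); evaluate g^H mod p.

Squares mod 439: 105^1≡105, 105^2≡50, 105^4≡305, 105^8≡396, 105^16≡93, 105^32≡308, 105^64≡40, 105^128≡283
192 = 128 + 64, so 105^192 ≡ 283·40 ≡ 345 (mod 439)

345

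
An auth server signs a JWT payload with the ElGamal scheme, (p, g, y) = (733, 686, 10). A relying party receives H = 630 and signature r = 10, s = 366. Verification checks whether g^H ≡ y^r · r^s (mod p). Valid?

Left side g^H mod p:
686^2 = 470596 ≡ 10
686^4 ≡ 10^2 = 100
686^8 ≡ 100^2 = 10000 ≡ 471
686^16 ≡ 471^2 = 221841 ≡ 475
686^32 ≡ 475^2 = 225625 ≡ 594
686^64 ≡ 594^2 = 352836 ≡ 263
686^128 ≡ 263^2 = 69169 ≡ 267
686^256 ≡ 267^2 = 71289 ≡ 188
686^512 ≡ 188^2 = 35344 ≡ 160
630 = 512 + 64 + 32 + 16 + 4 + 2, so 686^630 ≡ 160·263·594·475·100·10 ≡ 588 (mod 733)
Right side y^r · r^s mod p:
10^2 = 100
10^4 ≡ 100^2 = 10000 ≡ 471
10^8 ≡ 471^2 = 221841 ≡ 475
10 = 8 + 2, so 10^10 ≡ 475·100 ≡ 588 (mod 733)
10^2 = 100
10^4 ≡ 100^2 = 10000 ≡ 471
10^8 ≡ 471^2 = 221841 ≡ 475
10^16 ≡ 475^2 = 225625 ≡ 594
10^32 ≡ 594^2 = 352836 ≡ 263
10^64 ≡ 263^2 = 69169 ≡ 267
10^128 ≡ 267^2 = 71289 ≡ 188
10^256 ≡ 188^2 = 35344 ≡ 160
366 = 256 + 64 + 32 + 8 + 4 + 2, so 10^366 ≡ 160·267·263·475·471·100 ≡ 1 (mod 733)
588·1 = 588 ≡ 588 (mod 733)
588 ≡ 588 (mod 733), so the signature is genuine.

yes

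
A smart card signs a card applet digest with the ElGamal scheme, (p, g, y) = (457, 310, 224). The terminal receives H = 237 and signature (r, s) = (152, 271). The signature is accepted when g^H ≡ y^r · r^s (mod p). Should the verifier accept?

accept

Left side g^H mod p:
310^2 = 96100 ≡ 130
310^4 ≡ 130^2 = 16900 ≡ 448
310^8 ≡ 448^2 = 200704 ≡ 81
310^16 ≡ 81^2 = 6561 ≡ 163
310^32 ≡ 163^2 = 26569 ≡ 63
310^64 ≡ 63^2 = 3969 ≡ 313
310^128 ≡ 313^2 = 97969 ≡ 171
237 = 128 + 64 + 32 + 8 + 4 + 1, so 310^237 ≡ 171·313·63·81·448·310 ≡ 432 (mod 457)
Right side y^r · r^s mod p:
224^2 = 50176 ≡ 363
224^4 ≡ 363^2 = 131769 ≡ 153
224^8 ≡ 153^2 = 23409 ≡ 102
224^16 ≡ 102^2 = 10404 ≡ 350
224^32 ≡ 350^2 = 122500 ≡ 24
224^64 ≡ 24^2 = 576 ≡ 119
224^128 ≡ 119^2 = 14161 ≡ 451
152 = 128 + 16 + 8, so 224^152 ≡ 451·350·102 ≡ 133 (mod 457)
152^2 = 23104 ≡ 254
152^4 ≡ 254^2 = 64516 ≡ 79
152^8 ≡ 79^2 = 6241 ≡ 300
152^16 ≡ 300^2 = 90000 ≡ 428
152^32 ≡ 428^2 = 183184 ≡ 384
152^64 ≡ 384^2 = 147456 ≡ 302
152^128 ≡ 302^2 = 91204 ≡ 261
152^256 ≡ 261^2 = 68121 ≡ 28
271 = 256 + 8 + 4 + 2 + 1, so 152^271 ≡ 28·300·79·254·152 ≡ 151 (mod 457)
133·151 = 20083 ≡ 432 (mod 457)
432 ≡ 432 (mod 457), so the signature is genuine.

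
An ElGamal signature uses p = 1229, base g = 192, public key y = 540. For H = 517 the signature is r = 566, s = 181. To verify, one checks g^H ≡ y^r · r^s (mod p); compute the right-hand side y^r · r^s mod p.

540^2 = 291600 ≡ 327
540^4 ≡ 327^2 = 106929 ≡ 6
540^8 ≡ 6^2 = 36
540^16 ≡ 36^2 = 1296 ≡ 67
540^32 ≡ 67^2 = 4489 ≡ 802
540^64 ≡ 802^2 = 643204 ≡ 437
540^128 ≡ 437^2 = 190969 ≡ 474
540^256 ≡ 474^2 = 224676 ≡ 998
540^512 ≡ 998^2 = 996004 ≡ 514
566 = 512 + 32 + 16 + 4 + 2, so 540^566 ≡ 514·802·67·6·327 ≡ 672 (mod 1229)
566^2 = 320356 ≡ 816
566^4 ≡ 816^2 = 665856 ≡ 967
566^8 ≡ 967^2 = 935089 ≡ 1049
566^16 ≡ 1049^2 = 1100401 ≡ 446
566^32 ≡ 446^2 = 198916 ≡ 1047
566^64 ≡ 1047^2 = 1096209 ≡ 1170
566^128 ≡ 1170^2 = 1368900 ≡ 1023
181 = 128 + 32 + 16 + 4 + 1, so 566^181 ≡ 1023·1047·446·967·566 ≡ 1179 (mod 1229)
y^r · r^s ≡ 672·1179 = 792288 ≡ 812 (mod 1229)

812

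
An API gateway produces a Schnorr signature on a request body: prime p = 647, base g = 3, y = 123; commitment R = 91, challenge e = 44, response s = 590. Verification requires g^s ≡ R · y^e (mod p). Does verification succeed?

passes

g^s mod p:
3^2 = 9
3^4 ≡ 9^2 = 81
3^8 ≡ 81^2 = 6561 ≡ 91
3^16 ≡ 91^2 = 8281 ≡ 517
3^32 ≡ 517^2 = 267289 ≡ 78
3^64 ≡ 78^2 = 6084 ≡ 261
3^128 ≡ 261^2 = 68121 ≡ 186
3^256 ≡ 186^2 = 34596 ≡ 305
3^512 ≡ 305^2 = 93025 ≡ 504
590 = 512 + 64 + 8 + 4 + 2, so 3^590 ≡ 504·261·91·81·9 ≡ 159 (mod 647)
R · y^e mod p:
123^2 = 15129 ≡ 248
123^4 ≡ 248^2 = 61504 ≡ 39
123^8 ≡ 39^2 = 1521 ≡ 227
123^16 ≡ 227^2 = 51529 ≡ 416
123^32 ≡ 416^2 = 173056 ≡ 307
44 = 32 + 8 + 4, so 123^44 ≡ 307·227·39 ≡ 471 (mod 647)
91·471 = 42861 ≡ 159 (mod 647)
159 ≡ 159 (mod 647); signature holds.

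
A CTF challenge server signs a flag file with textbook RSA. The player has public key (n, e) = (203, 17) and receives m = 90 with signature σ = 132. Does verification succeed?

fails

σ^2 ≡ 132^2 = 17424 ≡ 169
σ^4 ≡ 169^2 = 28561 ≡ 141
σ^8 ≡ 141^2 = 19881 ≡ 190
σ^16 ≡ 190^2 = 36100 ≡ 169
17 = 16 + 1, so σ^17 ≡ 169·132 ≡ 181 (mod 203)
σ^17 mod 203 = 181, but m = 90.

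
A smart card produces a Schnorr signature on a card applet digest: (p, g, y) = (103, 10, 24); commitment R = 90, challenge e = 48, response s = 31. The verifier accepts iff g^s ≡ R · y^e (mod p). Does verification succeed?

passes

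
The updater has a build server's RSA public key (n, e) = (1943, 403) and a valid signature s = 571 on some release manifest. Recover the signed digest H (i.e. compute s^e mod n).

Squares mod 1943: s^1≡571, s^2≡1560, s^4≡964, s^8≡542, s^16≡371, s^32≡1631, s^64≡194, s^128≡719, s^256≡123
403 = 256 + 128 + 16 + 2 + 1, so s^403 ≡ 123·719·371·1560·571 ≡ 674 (mod 1943)

674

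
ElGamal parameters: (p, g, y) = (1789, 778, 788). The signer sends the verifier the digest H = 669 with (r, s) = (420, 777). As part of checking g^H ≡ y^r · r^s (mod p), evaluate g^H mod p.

Squares mod 1789: 778^1≡778, 778^2≡602, 778^4≡1026, 778^8≡744, 778^16≡735, 778^32≡1736, 778^64≡1020, 778^128≡991, 778^256≡1709, 778^512≡1033
669 = 512 + 128 + 16 + 8 + 4 + 1, so 778^669 ≡ 1033·991·735·744·1026·778 ≡ 725 (mod 1789)

725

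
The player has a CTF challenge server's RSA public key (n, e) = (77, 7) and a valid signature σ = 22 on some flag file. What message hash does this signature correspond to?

22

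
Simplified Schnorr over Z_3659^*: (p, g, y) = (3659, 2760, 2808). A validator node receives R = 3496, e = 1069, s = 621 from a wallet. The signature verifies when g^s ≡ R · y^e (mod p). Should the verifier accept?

g^s mod p:
2760^2 = 7617600 ≡ 3221
2760^4 ≡ 3221^2 = 10374841 ≡ 1576
2760^8 ≡ 1576^2 = 2483776 ≡ 2974
2760^16 ≡ 2974^2 = 8844676 ≡ 873
2760^32 ≡ 873^2 = 762129 ≡ 1057
2760^64 ≡ 1057^2 = 1117249 ≡ 1254
2760^128 ≡ 1254^2 = 1572516 ≡ 2805
2760^256 ≡ 2805^2 = 7868025 ≡ 1175
2760^512 ≡ 1175^2 = 1380625 ≡ 1182
621 = 512 + 64 + 32 + 8 + 4 + 1, so 2760^621 ≡ 1182·1254·1057·2974·1576·2760 ≡ 1370 (mod 3659)
R · y^e mod p:
2808^2 = 7884864 ≡ 3378
2808^4 ≡ 3378^2 = 11410884 ≡ 2122
2808^8 ≡ 2122^2 = 4502884 ≡ 2314
2808^16 ≡ 2314^2 = 5354596 ≡ 1479
2808^32 ≡ 1479^2 = 2187441 ≡ 3018
2808^64 ≡ 3018^2 = 9108324 ≡ 1073
2808^128 ≡ 1073^2 = 1151329 ≡ 2403
2808^256 ≡ 2403^2 = 5774409 ≡ 507
2808^512 ≡ 507^2 = 257049 ≡ 919
2808^1024 ≡ 919^2 = 844561 ≡ 2991
1069 = 1024 + 32 + 8 + 4 + 1, so 2808^1069 ≡ 2991·3018·2314·2122·2808 ≡ 3053 (mod 3659)
3496·3053 = 10673288 ≡ 3644 (mod 3659)
1370 ≠ 3644; the check fails.

reject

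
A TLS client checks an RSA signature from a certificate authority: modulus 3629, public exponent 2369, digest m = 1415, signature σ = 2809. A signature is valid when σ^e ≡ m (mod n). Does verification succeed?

passes

σ^2 ≡ 2809^2 = 7890481 ≡ 1035
σ^4 ≡ 1035^2 = 1071225 ≡ 670
σ^8 ≡ 670^2 = 448900 ≡ 2533
σ^16 ≡ 2533^2 = 6416089 ≡ 17
σ^32 ≡ 17^2 = 289
σ^64 ≡ 289^2 = 83521 ≡ 54
σ^128 ≡ 54^2 = 2916
σ^256 ≡ 2916^2 = 8503056 ≡ 309
σ^512 ≡ 309^2 = 95481 ≡ 1127
σ^1024 ≡ 1127^2 = 1270129 ≡ 3608
σ^2048 ≡ 3608^2 = 13017664 ≡ 441
2369 = 2048 + 256 + 64 + 1, so σ^2369 ≡ 441·309·54·2809 ≡ 1415 (mod 3629)
1415 = m, so the signature checks out.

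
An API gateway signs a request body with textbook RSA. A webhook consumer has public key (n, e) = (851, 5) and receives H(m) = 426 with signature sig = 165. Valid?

yes

sig^2 ≡ 165^2 = 27225 ≡ 844
sig^4 ≡ 844^2 = 712336 ≡ 49
5 = 4 + 1, so sig^5 ≡ 49·165 ≡ 426 (mod 851)
sig^5 mod 851 = 426 matches H(m).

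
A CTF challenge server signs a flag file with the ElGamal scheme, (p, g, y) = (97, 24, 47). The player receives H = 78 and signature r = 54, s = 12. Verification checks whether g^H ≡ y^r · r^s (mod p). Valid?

yes

Left side g^H mod p:
24^2 = 576 ≡ 91
24^4 ≡ 91^2 = 8281 ≡ 36
24^8 ≡ 36^2 = 1296 ≡ 35
24^16 ≡ 35^2 = 1225 ≡ 61
24^32 ≡ 61^2 = 3721 ≡ 35
24^64 ≡ 35^2 = 1225 ≡ 61
78 = 64 + 8 + 4 + 2, so 24^78 ≡ 61·35·36·91 ≡ 75 (mod 97)
Right side y^r · r^s mod p:
47^2 = 2209 ≡ 75
47^4 ≡ 75^2 = 5625 ≡ 96
47^8 ≡ 96^2 = 9216 ≡ 1
47^16 ≡ 1^2 = 1
47^32 ≡ 1^2 = 1
54 = 32 + 16 + 4 + 2, so 47^54 ≡ 1·1·96·75 ≡ 22 (mod 97)
54^2 = 2916 ≡ 6
54^4 ≡ 6^2 = 36
54^8 ≡ 36^2 = 1296 ≡ 35
12 = 8 + 4, so 54^12 ≡ 35·36 ≡ 96 (mod 97)
22·96 = 2112 ≡ 75 (mod 97)
75 ≡ 75 (mod 97), so the signature is genuine.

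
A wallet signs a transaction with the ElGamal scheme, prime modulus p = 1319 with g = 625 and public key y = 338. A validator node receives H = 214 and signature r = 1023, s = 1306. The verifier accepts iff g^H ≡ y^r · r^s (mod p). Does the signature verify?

Left side g^H mod p:
Squares mod 1319: 625^1≡625, 625^2≡201, 625^4≡831, 625^8≡724, 625^16≡533, 625^32≡504, 625^64≡768, 625^128≡231
214 = 128 + 64 + 16 + 4 + 2, so 625^214 ≡ 231·768·533·831·201 ≡ 88 (mod 1319)
Right side y^r · r^s mod p:
Squares mod 1319: 338^1≡338, 338^2≡810, 338^4≡557, 338^8≡284, 338^16≡197, 338^32≡558, 338^64≡80, 338^128≡1124, 338^256≡1093, 338^512≡954
1023 = 512 + 256 + 128 + 64 + 32 + 16 + 8 + 4 + 2 + 1, so 338^1023 ≡ 954·1093·1124·80·558·197·284·557·810·338 ≡ 960 (mod 1319)
Squares mod 1319: 1023^1≡1023, 1023^2≡562, 1023^4≡603, 1023^8≡884, 1023^16≡608, 1023^32≡344, 1023^64≡945, 1023^128≡62, 1023^256≡1206, 1023^512≡898, 1023^1024≡495
1306 = 1024 + 256 + 16 + 8 + 2, so 1023^1306 ≡ 495·1206·608·884·562 ≡ 667 (mod 1319)
960·667 = 640320 ≡ 605 (mod 1319)
88 ≠ 605, so verification fails.

does not verify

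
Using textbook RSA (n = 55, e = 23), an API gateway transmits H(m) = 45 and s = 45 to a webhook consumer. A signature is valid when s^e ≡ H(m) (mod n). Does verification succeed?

Squares mod 55: s^1≡45, s^2≡45, s^4≡45, s^8≡45, s^16≡45
23 = 16 + 4 + 2 + 1, so s^23 ≡ 45·45·45·45 ≡ 45 (mod 55)
Since 45 equals the digest 45, verification succeeds.

passes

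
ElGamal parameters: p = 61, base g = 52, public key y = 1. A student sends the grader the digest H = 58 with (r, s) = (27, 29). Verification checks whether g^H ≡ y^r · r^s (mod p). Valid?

no

Left side g^H mod p:
52^2 = 2704 ≡ 20
52^4 ≡ 20^2 = 400 ≡ 34
52^8 ≡ 34^2 = 1156 ≡ 58
52^16 ≡ 58^2 = 3364 ≡ 9
52^32 ≡ 9^2 = 81 ≡ 20
58 = 32 + 16 + 8 + 2, so 52^58 ≡ 20·9·58·20 ≡ 58 (mod 61)
Right side y^r · r^s mod p:
1^2 = 1
1^4 ≡ 1^2 = 1
1^8 ≡ 1^2 = 1
1^16 ≡ 1^2 = 1
27 = 16 + 8 + 2 + 1, so 1^27 ≡ 1·1·1·1 ≡ 1 (mod 61)
27^2 = 729 ≡ 58
27^4 ≡ 58^2 = 3364 ≡ 9
27^8 ≡ 9^2 = 81 ≡ 20
27^16 ≡ 20^2 = 400 ≡ 34
29 = 16 + 8 + 4 + 1, so 27^29 ≡ 34·20·9·27 ≡ 52 (mod 61)
1·52 = 52 ≡ 52 (mod 61)
58 ≠ 52, so verification fails.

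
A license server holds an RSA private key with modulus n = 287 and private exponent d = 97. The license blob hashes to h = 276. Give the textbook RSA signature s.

136

h^2 ≡ 276^2 = 76176 ≡ 121
h^4 ≡ 121^2 = 14641 ≡ 4
h^8 ≡ 4^2 = 16
h^16 ≡ 16^2 = 256
h^32 ≡ 256^2 = 65536 ≡ 100
h^64 ≡ 100^2 = 10000 ≡ 242
97 = 64 + 32 + 1, so h^97 ≡ 242·100·276 ≡ 136 (mod 287)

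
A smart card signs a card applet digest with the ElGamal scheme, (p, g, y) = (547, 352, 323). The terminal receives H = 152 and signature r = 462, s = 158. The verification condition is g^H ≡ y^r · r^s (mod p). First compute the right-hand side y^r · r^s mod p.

449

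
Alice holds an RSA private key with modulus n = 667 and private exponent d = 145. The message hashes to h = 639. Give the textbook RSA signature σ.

h^2 ≡ 639^2 = 408321 ≡ 117
h^4 ≡ 117^2 = 13689 ≡ 349
h^8 ≡ 349^2 = 121801 ≡ 407
h^16 ≡ 407^2 = 165649 ≡ 233
h^32 ≡ 233^2 = 54289 ≡ 262
h^64 ≡ 262^2 = 68644 ≡ 610
h^128 ≡ 610^2 = 372100 ≡ 581
145 = 128 + 16 + 1, so h^145 ≡ 581·233·639 ≡ 117 (mod 667)

117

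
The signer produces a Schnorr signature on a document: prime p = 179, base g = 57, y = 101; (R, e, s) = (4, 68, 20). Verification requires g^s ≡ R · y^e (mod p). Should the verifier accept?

accept

g^s mod p:
Squares mod 179: 57^1≡57, 57^2≡27, 57^4≡13, 57^8≡169, 57^16≡100
20 = 16 + 4, so 57^20 ≡ 100·13 ≡ 47 (mod 179)
R · y^e mod p:
Squares mod 179: 101^1≡101, 101^2≡177, 101^4≡4, 101^8≡16, 101^16≡77, 101^32≡22, 101^64≡126
68 = 64 + 4, so 101^68 ≡ 126·4 ≡ 146 (mod 179)
4·146 = 584 ≡ 47 (mod 179)
47 ≡ 47 (mod 179); signature holds.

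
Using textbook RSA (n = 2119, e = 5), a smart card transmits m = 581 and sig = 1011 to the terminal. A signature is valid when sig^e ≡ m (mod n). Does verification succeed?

sig^2 ≡ 1011^2 = 1022121 ≡ 763
sig^4 ≡ 763^2 = 582169 ≡ 1563
5 = 4 + 1, so sig^5 ≡ 1563·1011 ≡ 1538 (mod 2119)
1538 ≠ 581, so verification fails.

fails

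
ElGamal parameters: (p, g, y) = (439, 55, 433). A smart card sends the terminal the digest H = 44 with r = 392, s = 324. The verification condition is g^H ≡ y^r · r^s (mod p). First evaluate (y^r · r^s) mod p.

433^2 = 187489 ≡ 36
433^4 ≡ 36^2 = 1296 ≡ 418
433^8 ≡ 418^2 = 174724 ≡ 2
433^16 ≡ 2^2 = 4
433^32 ≡ 4^2 = 16
433^64 ≡ 16^2 = 256
433^128 ≡ 256^2 = 65536 ≡ 125
433^256 ≡ 125^2 = 15625 ≡ 260
392 = 256 + 128 + 8, so 433^392 ≡ 260·125·2 ≡ 28 (mod 439)
392^2 = 153664 ≡ 14
392^4 ≡ 14^2 = 196
392^8 ≡ 196^2 = 38416 ≡ 223
392^16 ≡ 223^2 = 49729 ≡ 122
392^32 ≡ 122^2 = 14884 ≡ 397
392^64 ≡ 397^2 = 157609 ≡ 8
392^128 ≡ 8^2 = 64
392^256 ≡ 64^2 = 4096 ≡ 145
324 = 256 + 64 + 4, so 392^324 ≡ 145·8·196 ≡ 397 (mod 439)
y^r · r^s ≡ 28·397 = 11116 ≡ 141 (mod 439)

141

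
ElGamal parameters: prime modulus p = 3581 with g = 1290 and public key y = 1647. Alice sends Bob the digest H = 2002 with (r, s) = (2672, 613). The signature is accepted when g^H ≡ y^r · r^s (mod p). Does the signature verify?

does not verify

Left side g^H mod p:
Squares mod 3581: 1290^1≡1290, 1290^2≡2516, 1290^4≡2629, 1290^8≡311, 1290^16≡34, 1290^32≡1156, 1290^64≡623, 1290^128≡1381, 1290^256≡2069, 1290^512≡1466, 1290^1024≡556
2002 = 1024 + 512 + 256 + 128 + 64 + 16 + 2, so 1290^2002 ≡ 556·1466·2069·1381·623·34·2516 ≡ 2962 (mod 3581)
Right side y^r · r^s mod p:
Squares mod 3581: 1647^1≡1647, 1647^2≡1792, 1647^4≡2688, 1647^8≡2467, 1647^16≡1970, 1647^32≡2677, 1647^64≡748, 1647^128≡868, 1647^256≡1414, 1647^512≡1198, 1647^1024≡2804, 1647^2048≡2121
2672 = 2048 + 512 + 64 + 32 + 16, so 1647^2672 ≡ 2121·1198·748·2677·1970 ≡ 1672 (mod 3581)
Squares mod 3581: 2672^1≡2672, 2672^2≡2651, 2672^4≡1879, 2672^8≡3356, 2672^16≡491, 2672^32≡1154, 2672^64≡3165, 2672^128≡1168, 2672^256≡3444, 2672^512≡864
613 = 512 + 64 + 32 + 4 + 1, so 2672^613 ≡ 864·3165·1154·1879·2672 ≡ 3245 (mod 3581)
1672·3245 = 5425640 ≡ 425 (mod 3581)
2962 ≠ 425, so verification fails.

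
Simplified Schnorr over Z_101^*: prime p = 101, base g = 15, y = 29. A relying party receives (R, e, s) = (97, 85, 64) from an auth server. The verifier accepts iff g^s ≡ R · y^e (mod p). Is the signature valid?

invalid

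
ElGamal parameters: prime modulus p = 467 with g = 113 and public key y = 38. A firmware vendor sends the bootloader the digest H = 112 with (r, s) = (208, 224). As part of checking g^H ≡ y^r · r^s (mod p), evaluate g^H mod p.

214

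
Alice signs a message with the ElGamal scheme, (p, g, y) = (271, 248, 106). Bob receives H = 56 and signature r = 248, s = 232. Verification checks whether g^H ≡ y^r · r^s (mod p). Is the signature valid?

valid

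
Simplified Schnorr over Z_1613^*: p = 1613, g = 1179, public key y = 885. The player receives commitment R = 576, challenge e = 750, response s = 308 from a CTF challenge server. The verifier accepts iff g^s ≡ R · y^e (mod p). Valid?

yes

g^s mod p:
1179^2 = 1390041 ≡ 1248
1179^4 ≡ 1248^2 = 1557504 ≡ 959
1179^8 ≡ 959^2 = 919681 ≡ 271
1179^16 ≡ 271^2 = 73441 ≡ 856
1179^32 ≡ 856^2 = 732736 ≡ 434
1179^64 ≡ 434^2 = 188356 ≡ 1248
1179^128 ≡ 1248^2 = 1557504 ≡ 959
1179^256 ≡ 959^2 = 919681 ≡ 271
308 = 256 + 32 + 16 + 4, so 1179^308 ≡ 271·434·856·959 ≡ 738 (mod 1613)
R · y^e mod p:
885^2 = 783225 ≡ 920
885^4 ≡ 920^2 = 846400 ≡ 1188
885^8 ≡ 1188^2 = 1411344 ≡ 1582
885^16 ≡ 1582^2 = 2502724 ≡ 961
885^32 ≡ 961^2 = 923521 ≡ 885
885^64 ≡ 885^2 = 783225 ≡ 920
885^128 ≡ 920^2 = 846400 ≡ 1188
885^256 ≡ 1188^2 = 1411344 ≡ 1582
885^512 ≡ 1582^2 = 2502724 ≡ 961
750 = 512 + 128 + 64 + 32 + 8 + 4 + 2, so 885^750 ≡ 961·1188·920·885·1582·1188·920 ≡ 959 (mod 1613)
576·959 = 552384 ≡ 738 (mod 1613)
738 ≡ 738 (mod 1613); signature holds.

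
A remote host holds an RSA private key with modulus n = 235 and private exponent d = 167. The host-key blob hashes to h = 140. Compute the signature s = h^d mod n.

Squares mod 235: h^1≡140, h^2≡95, h^4≡95, h^8≡95, h^16≡95, h^32≡95, h^64≡95, h^128≡95
167 = 128 + 32 + 4 + 2 + 1, so h^167 ≡ 95·95·95·95·140 ≡ 140 (mod 235)

140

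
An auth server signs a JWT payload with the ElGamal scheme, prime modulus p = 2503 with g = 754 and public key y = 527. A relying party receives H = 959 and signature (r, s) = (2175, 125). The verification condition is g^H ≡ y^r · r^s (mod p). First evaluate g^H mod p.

Squares mod 2503: 754^1≡754, 754^2≡335, 754^4≡2093, 754^8≡399, 754^16≡1512, 754^32≡905, 754^64≡544, 754^128≡582, 754^256≡819, 754^512≡2460
959 = 512 + 256 + 128 + 32 + 16 + 8 + 4 + 2 + 1, so 754^959 ≡ 2460·819·582·905·1512·399·2093·335·754 ≡ 810 (mod 2503)

810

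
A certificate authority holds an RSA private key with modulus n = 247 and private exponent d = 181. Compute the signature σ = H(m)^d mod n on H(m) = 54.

Squares mod 247: (H(m))^1≡54, (H(m))^2≡199, (H(m))^4≡81, (H(m))^8≡139, (H(m))^16≡55, (H(m))^32≡61, (H(m))^64≡16, (H(m))^128≡9
181 = 128 + 32 + 16 + 4 + 1, so (H(m))^181 ≡ 9·61·55·81·54 ≡ 54 (mod 247)

54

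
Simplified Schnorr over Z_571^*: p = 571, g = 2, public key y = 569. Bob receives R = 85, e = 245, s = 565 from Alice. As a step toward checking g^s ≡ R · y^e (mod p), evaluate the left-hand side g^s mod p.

232

2^565 mod 571 = 232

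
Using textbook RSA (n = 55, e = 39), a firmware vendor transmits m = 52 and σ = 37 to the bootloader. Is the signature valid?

invalid

σ^2 ≡ 37^2 = 1369 ≡ 49
σ^4 ≡ 49^2 = 2401 ≡ 36
σ^8 ≡ 36^2 = 1296 ≡ 31
σ^16 ≡ 31^2 = 961 ≡ 26
σ^32 ≡ 26^2 = 676 ≡ 16
39 = 32 + 4 + 2 + 1, so σ^39 ≡ 16·36·49·37 ≡ 3 (mod 55)
σ^39 mod 55 = 3, but m = 52.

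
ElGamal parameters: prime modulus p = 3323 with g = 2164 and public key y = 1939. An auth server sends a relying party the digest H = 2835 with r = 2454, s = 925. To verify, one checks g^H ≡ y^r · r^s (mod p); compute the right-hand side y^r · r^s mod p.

1939^2 = 3759721 ≡ 1408
1939^4 ≡ 1408^2 = 1982464 ≡ 1956
1939^8 ≡ 1956^2 = 3825936 ≡ 1163
1939^16 ≡ 1163^2 = 1352569 ≡ 108
1939^32 ≡ 108^2 = 11664 ≡ 1695
1939^64 ≡ 1695^2 = 2873025 ≡ 1953
1939^128 ≡ 1953^2 = 3814209 ≡ 2728
1939^256 ≡ 2728^2 = 7441984 ≡ 1787
1939^512 ≡ 1787^2 = 3193369 ≡ 3289
1939^1024 ≡ 3289^2 = 10817521 ≡ 1156
1939^2048 ≡ 1156^2 = 1336336 ≡ 490
2454 = 2048 + 256 + 128 + 16 + 4 + 2, so 1939^2454 ≡ 490·1787·2728·108·1956·1408 ≡ 2309 (mod 3323)
2454^2 = 6022116 ≡ 840
2454^4 ≡ 840^2 = 705600 ≡ 1124
2454^8 ≡ 1124^2 = 1263376 ≡ 636
2454^16 ≡ 636^2 = 404496 ≡ 2413
2454^32 ≡ 2413^2 = 5822569 ≡ 673
2454^64 ≡ 673^2 = 452929 ≡ 1001
2454^128 ≡ 1001^2 = 1002001 ≡ 1778
2454^256 ≡ 1778^2 = 3161284 ≡ 1111
2454^512 ≡ 1111^2 = 1234321 ≡ 1488
925 = 512 + 256 + 128 + 16 + 8 + 4 + 1, so 2454^925 ≡ 1488·1111·1778·2413·636·1124·2454 ≡ 570 (mod 3323)
y^r · r^s ≡ 2309·570 = 1316130 ≡ 222 (mod 3323)

222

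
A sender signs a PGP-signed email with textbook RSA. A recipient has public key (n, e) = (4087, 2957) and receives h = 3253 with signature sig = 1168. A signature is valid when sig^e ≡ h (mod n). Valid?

yes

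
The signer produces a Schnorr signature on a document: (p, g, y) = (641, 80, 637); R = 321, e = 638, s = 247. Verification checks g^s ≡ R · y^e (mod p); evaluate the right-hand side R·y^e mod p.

621

Squares mod 641: 637^1≡637, 637^2≡16, 637^4≡256, 637^8≡154, 637^16≡640, 637^32≡1, 637^64≡1, 637^128≡1, 637^256≡1, 637^512≡1
638 = 512 + 64 + 32 + 16 + 8 + 4 + 2, so 637^638 ≡ 1·1·1·640·154·256·16 ≡ 601 (mod 641)
R · y^e ≡ 321·601 = 192921 ≡ 621 (mod 641)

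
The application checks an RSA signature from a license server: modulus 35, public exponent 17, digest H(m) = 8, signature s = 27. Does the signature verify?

s^2 ≡ 27^2 = 729 ≡ 29
s^4 ≡ 29^2 = 841 ≡ 1
s^8 ≡ 1^2 = 1
s^16 ≡ 1^2 = 1
17 = 16 + 1, so s^17 ≡ 1·27 ≡ 27 (mod 35)
The recovered value 27 does not match the digest 8.

does not verify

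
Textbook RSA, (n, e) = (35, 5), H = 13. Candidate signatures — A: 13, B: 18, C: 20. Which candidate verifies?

Candidate A: 13^5 mod 35 = 13
  → matches H = 13
Candidate B: 18^5 mod 35 = 23
Candidate C: 20^5 mod 35 = 20

A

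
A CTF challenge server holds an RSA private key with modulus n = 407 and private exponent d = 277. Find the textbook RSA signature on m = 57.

Squares mod 407: m^1≡57, m^2≡400, m^4≡49, m^8≡366, m^16≡53, m^32≡367, m^64≡379, m^128≡377, m^256≡86
277 = 256 + 16 + 4 + 1, so m^277 ≡ 86·53·49·57 ≡ 348 (mod 407)

348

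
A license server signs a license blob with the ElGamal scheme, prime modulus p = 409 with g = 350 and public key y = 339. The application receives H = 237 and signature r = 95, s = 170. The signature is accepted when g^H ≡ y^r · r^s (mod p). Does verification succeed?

passes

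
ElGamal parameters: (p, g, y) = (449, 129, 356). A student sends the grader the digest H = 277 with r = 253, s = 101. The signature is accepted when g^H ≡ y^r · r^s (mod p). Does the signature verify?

Left side g^H mod p:
129^2 = 16641 ≡ 28
129^4 ≡ 28^2 = 784 ≡ 335
129^8 ≡ 335^2 = 112225 ≡ 424
129^16 ≡ 424^2 = 179776 ≡ 176
129^32 ≡ 176^2 = 30976 ≡ 444
129^64 ≡ 444^2 = 197136 ≡ 25
129^128 ≡ 25^2 = 625 ≡ 176
129^256 ≡ 176^2 = 30976 ≡ 444
277 = 256 + 16 + 4 + 1, so 129^277 ≡ 444·176·335·129 ≡ 202 (mod 449)
Right side y^r · r^s mod p:
356^2 = 126736 ≡ 118
356^4 ≡ 118^2 = 13924 ≡ 5
356^8 ≡ 5^2 = 25
356^16 ≡ 25^2 = 625 ≡ 176
356^32 ≡ 176^2 = 30976 ≡ 444
356^64 ≡ 444^2 = 197136 ≡ 25
356^128 ≡ 25^2 = 625 ≡ 176
253 = 128 + 64 + 32 + 16 + 8 + 4 + 1, so 356^253 ≡ 176·25·444·176·25·5·356 ≡ 93 (mod 449)
253^2 = 64009 ≡ 251
253^4 ≡ 251^2 = 63001 ≡ 141
253^8 ≡ 141^2 = 19881 ≡ 125
253^16 ≡ 125^2 = 15625 ≡ 359
253^32 ≡ 359^2 = 128881 ≡ 18
253^64 ≡ 18^2 = 324
101 = 64 + 32 + 4 + 1, so 253^101 ≡ 324·18·141·253 ≡ 337 (mod 449)
93·337 = 31341 ≡ 360 (mod 449)
202 ≠ 360, so verification fails.

does not verify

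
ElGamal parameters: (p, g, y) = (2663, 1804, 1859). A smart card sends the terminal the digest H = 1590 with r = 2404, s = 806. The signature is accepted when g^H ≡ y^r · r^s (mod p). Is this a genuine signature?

Left side g^H mod p:
Squares mod 2663: 1804^1≡1804, 1804^2≡230, 1804^4≡2303, 1804^8≡1776, 1804^16≡1184, 1804^32≡1118, 1804^64≡977, 1804^128≡1175, 1804^256≡1191, 1804^512≡1765, 1804^1024≡2178
1590 = 1024 + 512 + 32 + 16 + 4 + 2, so 1804^1590 ≡ 2178·1765·1118·1184·2303·230 ≡ 527 (mod 2663)
Right side y^r · r^s mod p:
Squares mod 2663: 1859^1≡1859, 1859^2≡1970, 1859^4≡909, 1859^8≡751, 1859^16≡2108, 1859^32≡1780, 1859^64≡2093, 1859^128≡14, 1859^256≡196, 1859^512≡1134, 1859^1024≡2390, 1859^2048≡2628
2404 = 2048 + 256 + 64 + 32 + 4, so 1859^2404 ≡ 2628·196·2093·1780·909 ≡ 355 (mod 2663)
Squares mod 2663: 2404^1≡2404, 2404^2≡506, 2404^4≡388, 2404^8≡1416, 2404^16≡2480, 2404^32≡1533, 2404^64≡1323, 2404^128≡738, 2404^256≡1392, 2404^512≡1663
806 = 512 + 256 + 32 + 4 + 2, so 2404^806 ≡ 1663·1392·1533·388·506 ≡ 288 (mod 2663)
355·288 = 102240 ≡ 1046 (mod 2663)
527 ≠ 1046, so verification fails.

forged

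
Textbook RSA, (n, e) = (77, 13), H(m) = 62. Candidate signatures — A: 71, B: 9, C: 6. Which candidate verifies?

Candidate A: Squares mod 77: 71^1≡71, 71^2≡36, 71^4≡64, 71^8≡15; 13 = 8 + 4 + 1, so 71^13 ≡ 15·64·71 ≡ 15 (mod 77)
Candidate B: Squares mod 77: 9^1≡9, 9^2≡4, 9^4≡16, 9^8≡25; 13 = 8 + 4 + 1, so 9^13 ≡ 25·16·9 ≡ 58 (mod 77)
Candidate C: Squares mod 77: 6^1≡6, 6^2≡36, 6^4≡64, 6^8≡15; 13 = 8 + 4 + 1, so 6^13 ≡ 15·64·6 ≡ 62 (mod 77)
  → matches H(m) = 62

C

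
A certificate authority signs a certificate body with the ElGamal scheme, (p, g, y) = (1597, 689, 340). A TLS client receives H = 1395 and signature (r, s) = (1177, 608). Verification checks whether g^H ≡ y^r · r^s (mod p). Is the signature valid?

Left side g^H mod p:
Squares mod 1597: 689^1≡689, 689^2≡412, 689^4≡462, 689^8≡1043, 689^16≡292, 689^32≡623, 689^64≡58, 689^128≡170, 689^256≡154, 689^512≡1358, 689^1024≡1226
1395 = 1024 + 256 + 64 + 32 + 16 + 2 + 1, so 689^1395 ≡ 1226·154·58·623·292·412·689 ≡ 266 (mod 1597)
Right side y^r · r^s mod p:
Squares mod 1597: 340^1≡340, 340^2≡616, 340^4≡967, 340^8≡844, 340^16≡74, 340^32≡685, 340^64≡1304, 340^128≡1208, 340^256≡1203, 340^512≡327, 340^1024≡1527
1177 = 1024 + 128 + 16 + 8 + 1, so 340^1177 ≡ 1527·1208·74·844·340 ≡ 569 (mod 1597)
Squares mod 1597: 1177^1≡1177, 1177^2≡730, 1177^4≡1099, 1177^8≡469, 1177^16≡1172, 1177^32≡164, 1177^64≡1344, 1177^128≡129, 1177^256≡671, 1177^512≡1484
608 = 512 + 64 + 32, so 1177^608 ≡ 1484·1344·164 ≡ 1401 (mod 1597)
569·1401 = 797169 ≡ 266 (mod 1597)
266 ≡ 266 (mod 1597), so the signature is genuine.

valid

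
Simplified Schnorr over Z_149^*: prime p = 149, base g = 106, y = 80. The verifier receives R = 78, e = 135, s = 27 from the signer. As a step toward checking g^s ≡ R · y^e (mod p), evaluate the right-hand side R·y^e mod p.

Squares mod 149: 80^1≡80, 80^2≡142, 80^4≡49, 80^8≡17, 80^16≡140, 80^32≡81, 80^64≡5, 80^128≡25
135 = 128 + 4 + 2 + 1, so 80^135 ≡ 25·49·142·80 ≡ 145 (mod 149)
R · y^e ≡ 78·145 = 11310 ≡ 135 (mod 149)

135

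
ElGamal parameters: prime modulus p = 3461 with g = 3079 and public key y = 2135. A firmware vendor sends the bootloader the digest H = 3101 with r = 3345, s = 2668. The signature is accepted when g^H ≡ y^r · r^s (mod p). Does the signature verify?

Left side g^H mod p:
Squares mod 3461: 3079^1≡3079, 3079^2≡562, 3079^4≡893, 3079^8≡1419, 3079^16≡2720, 3079^32≡2243, 3079^64≡2216, 3079^128≡2958, 3079^256≡356, 3079^512≡2140, 3079^1024≡697, 3079^2048≡1269
3101 = 2048 + 1024 + 16 + 8 + 4 + 1, so 3079^3101 ≡ 1269·697·2720·1419·893·3079 ≡ 2376 (mod 3461)
Right side y^r · r^s mod p:
Squares mod 3461: 2135^1≡2135, 2135^2≡88, 2135^4≡822, 2135^8≡789, 2135^16≡3002, 2135^32≡3021, 2135^64≡3245, 2135^128≡1663, 2135^256≡230, 2135^512≡985, 2135^1024≡1145, 2135^2048≡2767
3345 = 2048 + 1024 + 256 + 16 + 1, so 2135^3345 ≡ 2767·1145·230·3002·2135 ≡ 2005 (mod 3461)
Squares mod 3461: 3345^1≡3345, 3345^2≡3073, 3345^4≡1721, 3345^8≡2686, 3345^16≡1872, 3345^32≡1852, 3345^64≡53, 3345^128≡2809, 3345^256≡2862, 3345^512≡2318, 3345^1024≡1652, 3345^2048≡1836
2668 = 2048 + 512 + 64 + 32 + 8 + 4, so 3345^2668 ≡ 1836·2318·53·1852·2686·1721 ≡ 1881 (mod 3461)
2005·1881 = 3771405 ≡ 2376 (mod 3461)
2376 ≡ 2376 (mod 3461), so the signature is genuine.

verifies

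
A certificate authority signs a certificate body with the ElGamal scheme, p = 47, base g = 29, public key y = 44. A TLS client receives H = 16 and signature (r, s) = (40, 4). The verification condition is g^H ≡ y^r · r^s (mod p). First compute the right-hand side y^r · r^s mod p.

44^2 = 1936 ≡ 9
44^4 ≡ 9^2 = 81 ≡ 34
44^8 ≡ 34^2 = 1156 ≡ 28
44^16 ≡ 28^2 = 784 ≡ 32
44^32 ≡ 32^2 = 1024 ≡ 37
40 = 32 + 8, so 44^40 ≡ 37·28 ≡ 2 (mod 47)
40^2 = 1600 ≡ 2
40^4 ≡ 2^2 = 4
y^r · r^s ≡ 2·4 = 8 ≡ 8 (mod 47)

8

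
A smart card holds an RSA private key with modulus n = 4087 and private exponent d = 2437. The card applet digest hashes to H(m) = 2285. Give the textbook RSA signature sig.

(H(m))^2 ≡ 2285^2 = 5221225 ≡ 2126
(H(m))^4 ≡ 2126^2 = 4519876 ≡ 3741
(H(m))^8 ≡ 3741^2 = 13995081 ≡ 1193
(H(m))^16 ≡ 1193^2 = 1423249 ≡ 973
(H(m))^32 ≡ 973^2 = 946729 ≡ 2632
(H(m))^64 ≡ 2632^2 = 6927424 ≡ 4046
(H(m))^128 ≡ 4046^2 = 16370116 ≡ 1681
(H(m))^256 ≡ 1681^2 = 2825761 ≡ 1644
(H(m))^512 ≡ 1644^2 = 2702736 ≡ 1229
(H(m))^1024 ≡ 1229^2 = 1510441 ≡ 2338
(H(m))^2048 ≡ 2338^2 = 5466244 ≡ 1925
2437 = 2048 + 256 + 128 + 4 + 1, so (H(m))^2437 ≡ 1925·1644·1681·3741·2285 ≡ 221 (mod 4087)

221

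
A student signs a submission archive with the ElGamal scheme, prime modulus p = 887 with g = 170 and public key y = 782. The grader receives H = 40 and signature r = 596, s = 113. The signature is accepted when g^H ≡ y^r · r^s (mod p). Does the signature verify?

Left side g^H mod p:
170^2 = 28900 ≡ 516
170^4 ≡ 516^2 = 266256 ≡ 156
170^8 ≡ 156^2 = 24336 ≡ 387
170^16 ≡ 387^2 = 149769 ≡ 753
170^32 ≡ 753^2 = 567009 ≡ 216
40 = 32 + 8, so 170^40 ≡ 216·387 ≡ 214 (mod 887)
Right side y^r · r^s mod p:
782^2 = 611524 ≡ 381
782^4 ≡ 381^2 = 145161 ≡ 580
782^8 ≡ 580^2 = 336400 ≡ 227
782^16 ≡ 227^2 = 51529 ≡ 83
782^32 ≡ 83^2 = 6889 ≡ 680
782^64 ≡ 680^2 = 462400 ≡ 273
782^128 ≡ 273^2 = 74529 ≡ 21
782^256 ≡ 21^2 = 441
782^512 ≡ 441^2 = 194481 ≡ 228
596 = 512 + 64 + 16 + 4, so 782^596 ≡ 228·273·83·580 ≡ 14 (mod 887)
596^2 = 355216 ≡ 416
596^4 ≡ 416^2 = 173056 ≡ 91
596^8 ≡ 91^2 = 8281 ≡ 298
596^16 ≡ 298^2 = 88804 ≡ 104
596^32 ≡ 104^2 = 10816 ≡ 172
596^64 ≡ 172^2 = 29584 ≡ 313
113 = 64 + 32 + 16 + 1, so 596^113 ≡ 313·172·104·596 ≡ 342 (mod 887)
14·342 = 4788 ≡ 353 (mod 887)
214 ≠ 353, so verification fails.

does not verify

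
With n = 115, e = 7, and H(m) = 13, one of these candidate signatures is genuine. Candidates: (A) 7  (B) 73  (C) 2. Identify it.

C

Candidate A: 7^7 mod 115 = 28
Candidate B: 73^7 mod 115 = 77
Candidate C: 2^7 mod 115 = 13
  → matches H(m) = 13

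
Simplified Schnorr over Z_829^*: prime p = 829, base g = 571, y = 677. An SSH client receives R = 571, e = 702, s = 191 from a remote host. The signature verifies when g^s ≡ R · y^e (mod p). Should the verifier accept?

g^s mod p:
Squares mod 829: 571^1≡571, 571^2≡244, 571^4≡677, 571^8≡721, 571^16≡58, 571^32≡48, 571^64≡646, 571^128≡329
191 = 128 + 32 + 16 + 8 + 4 + 2 + 1, so 571^191 ≡ 329·48·58·721·677·244·571 ≡ 243 (mod 829)
R · y^e mod p:
Squares mod 829: 677^1≡677, 677^2≡721, 677^4≡58, 677^8≡48, 677^16≡646, 677^32≡329, 677^64≡471, 677^128≡498, 677^256≡133, 677^512≡280
702 = 512 + 128 + 32 + 16 + 8 + 4 + 2, so 677^702 ≡ 280·498·329·646·48·58·721 ≡ 649 (mod 829)
571·649 = 370579 ≡ 16 (mod 829)
243 ≠ 16; the check fails.

reject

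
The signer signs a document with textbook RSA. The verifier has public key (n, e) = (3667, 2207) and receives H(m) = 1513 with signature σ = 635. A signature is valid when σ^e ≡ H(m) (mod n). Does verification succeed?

passes

σ^2 ≡ 635^2 = 403225 ≡ 3522
σ^4 ≡ 3522^2 = 12404484 ≡ 2690
σ^8 ≡ 2690^2 = 7236100 ≡ 1109
σ^16 ≡ 1109^2 = 1229881 ≡ 1436
σ^32 ≡ 1436^2 = 2062096 ≡ 1242
σ^64 ≡ 1242^2 = 1542564 ≡ 2424
σ^128 ≡ 2424^2 = 5875776 ≡ 1242
σ^256 ≡ 1242^2 = 1542564 ≡ 2424
σ^512 ≡ 2424^2 = 5875776 ≡ 1242
σ^1024 ≡ 1242^2 = 1542564 ≡ 2424
σ^2048 ≡ 2424^2 = 5875776 ≡ 1242
2207 = 2048 + 128 + 16 + 8 + 4 + 2 + 1, so σ^2207 ≡ 1242·1242·1436·1109·2690·3522·635 ≡ 1513 (mod 3667)
1513 = H(m), so the signature checks out.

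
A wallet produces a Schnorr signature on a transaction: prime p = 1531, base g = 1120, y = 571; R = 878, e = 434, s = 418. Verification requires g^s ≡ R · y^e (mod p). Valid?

g^s mod p:
1120^2 = 1254400 ≡ 511
1120^4 ≡ 511^2 = 261121 ≡ 851
1120^8 ≡ 851^2 = 724201 ≡ 38
1120^16 ≡ 38^2 = 1444
1120^32 ≡ 1444^2 = 2085136 ≡ 1445
1120^64 ≡ 1445^2 = 2088025 ≡ 1272
1120^128 ≡ 1272^2 = 1617984 ≡ 1248
1120^256 ≡ 1248^2 = 1557504 ≡ 477
418 = 256 + 128 + 32 + 2, so 1120^418 ≡ 477·1248·1445·511 ≡ 279 (mod 1531)
R · y^e mod p:
571^2 = 326041 ≡ 1469
571^4 ≡ 1469^2 = 2157961 ≡ 782
571^8 ≡ 782^2 = 611524 ≡ 655
571^16 ≡ 655^2 = 429025 ≡ 345
571^32 ≡ 345^2 = 119025 ≡ 1138
571^64 ≡ 1138^2 = 1295044 ≡ 1349
571^128 ≡ 1349^2 = 1819801 ≡ 973
571^256 ≡ 973^2 = 946729 ≡ 571
434 = 256 + 128 + 32 + 16 + 2, so 571^434 ≡ 571·973·1138·345·1469 ≡ 120 (mod 1531)
878·120 = 105360 ≡ 1252 (mod 1531)
279 ≠ 1252; the check fails.

no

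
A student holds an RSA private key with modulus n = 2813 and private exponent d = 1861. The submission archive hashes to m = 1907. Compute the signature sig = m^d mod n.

Squares mod 2813: m^1≡1907, m^2≡2253, m^4≡1357, m^8≡1747, m^16≡2717, m^32≡777, m^64≡1747, m^128≡2717, m^256≡777, m^512≡1747, m^1024≡2717
1861 = 1024 + 512 + 256 + 64 + 4 + 1, so m^1861 ≡ 2717·1747·777·1747·1357·1907 ≡ 33 (mod 2813)

33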